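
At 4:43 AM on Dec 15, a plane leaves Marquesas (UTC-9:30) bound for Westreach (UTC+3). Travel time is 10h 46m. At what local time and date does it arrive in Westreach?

3:59 AM on Dec 16

Convert departure to UTC: 4:43 AM + 9:30 = 2:13 PM UTC on Dec 15.
Add 10 hours and 46 minutes travel time → 12:59 AM UTC (Dec 16).
Westreach is UTC+3:00, so local arrival = 12:59 AM + 3:00 = 3:59 AM on Dec 16.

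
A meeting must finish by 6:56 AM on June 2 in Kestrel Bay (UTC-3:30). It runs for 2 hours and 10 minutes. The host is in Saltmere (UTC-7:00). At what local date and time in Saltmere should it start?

Target end time in UTC: 6:56 AM + 3:30 = 10:26 AM on Jun 2.
Subtract 2 hours 10 minutes → start 8:16 AM UTC on Jun 2.
Saltmere is UTC−7:00: 8:16 AM − 7:00 = 1:16 AM on Jun 2.

1:16 AM on June 2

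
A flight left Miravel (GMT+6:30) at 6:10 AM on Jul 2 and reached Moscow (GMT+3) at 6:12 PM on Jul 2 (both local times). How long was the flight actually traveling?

Departure in UTC: 6:10 AM − 6:30 = 11:40 PM on Jul 1.
Arrival in UTC: 6:12 PM − 3:00 = 3:12 PM on Jul 2.
Elapsed = 3:12 PM − 11:40 PM (+1 day) = 15 hours 32 minutes.

15 hours 32 minutes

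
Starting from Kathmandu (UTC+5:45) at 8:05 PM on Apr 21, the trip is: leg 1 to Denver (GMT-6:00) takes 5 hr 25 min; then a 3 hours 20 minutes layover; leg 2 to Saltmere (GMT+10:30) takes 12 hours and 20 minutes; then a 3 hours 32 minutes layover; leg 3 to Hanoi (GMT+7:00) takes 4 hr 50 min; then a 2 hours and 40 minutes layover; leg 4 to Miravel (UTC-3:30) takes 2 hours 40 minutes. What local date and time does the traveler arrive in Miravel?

Convert departure to UTC: 8:05 PM − 5:45 = 2:20 PM UTC on Apr 21.
Add 5 hours 25 minutes leg 1 → 7:45 PM UTC.
Add 3 hours 20 minutes layover in Denver → 11:05 PM UTC.
Add 12 hours and 20 minutes leg 2 → 11:25 AM UTC (Apr 22).
Add 3 hours 32 minutes layover in Saltmere → 2:57 PM UTC.
Add 4 hours and 50 minutes leg 3 → 7:47 PM UTC.
Add 2 hours 40 minutes layover in Hanoi → 10:27 PM UTC.
Add 2 hours 40 minutes leg 4 → 1:07 AM UTC (Apr 23).
Miravel is UTC−3:30, so local arrival = 1:07 AM − 3:30 = 9:37 PM on Apr 22.

9:37 PM on April 22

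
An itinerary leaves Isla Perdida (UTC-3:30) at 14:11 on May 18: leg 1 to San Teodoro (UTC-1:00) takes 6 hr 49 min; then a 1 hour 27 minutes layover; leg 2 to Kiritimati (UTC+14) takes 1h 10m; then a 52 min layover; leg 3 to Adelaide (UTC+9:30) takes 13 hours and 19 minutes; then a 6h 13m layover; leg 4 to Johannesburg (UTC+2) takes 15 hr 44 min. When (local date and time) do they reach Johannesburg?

17:15 on May 20

Convert departure to UTC: 14:11 + 3:30 = 17:41 UTC on May 18.
Add 6 hours 49 minutes leg 1 → 00:30 UTC (May 19).
Add 1 hour 27 minutes layover in San Teodoro → 01:57 UTC.
Add 1 hour and 10 minutes leg 2 → 03:07 UTC.
Add 52 minutes layover in Kiritimati → 03:59 UTC.
Add 13 hours 19 minutes leg 3 → 17:18 UTC.
Add 6 hours and 13 minutes layover in Adelaide → 23:31 UTC.
Add 15 hours and 44 minutes leg 4 → 15:15 UTC (May 20).
Johannesburg is UTC+2:00, so local arrival = 15:15 + 2:00 = 17:15 on May 20.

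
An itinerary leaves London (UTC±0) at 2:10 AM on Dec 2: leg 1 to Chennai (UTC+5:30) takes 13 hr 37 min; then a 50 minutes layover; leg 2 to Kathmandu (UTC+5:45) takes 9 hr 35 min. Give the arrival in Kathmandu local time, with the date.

7:57 AM on December 3

London is at UTC+0, so departure is already 2:10 AM UTC on Dec 2.
Add 13 hours and 37 minutes leg 1 → 3:47 PM UTC.
Add 50 minutes layover in Chennai → 4:37 PM UTC.
Add 9 hours 35 minutes leg 2 → 2:12 AM UTC (Dec 3).
Kathmandu is UTC+5:45, so local arrival = 2:12 AM + 5:45 = 7:57 AM on Dec 3.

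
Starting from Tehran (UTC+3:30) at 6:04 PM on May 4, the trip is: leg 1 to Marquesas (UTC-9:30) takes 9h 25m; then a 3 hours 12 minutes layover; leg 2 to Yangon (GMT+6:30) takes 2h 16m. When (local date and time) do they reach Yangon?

Convert departure to UTC: 6:04 PM − 3:30 = 2:34 PM UTC on May 4.
Add 9 hours and 25 minutes leg 1 → 11:59 PM UTC.
Add 3 hours 12 minutes layover in Marquesas → 3:11 AM UTC (May 5).
Add 2 hours 16 minutes leg 2 → 5:27 AM UTC.
Yangon is UTC+6:30, so local arrival = 5:27 AM + 6:30 = 11:57 AM on May 5.

11:57 AM on May 5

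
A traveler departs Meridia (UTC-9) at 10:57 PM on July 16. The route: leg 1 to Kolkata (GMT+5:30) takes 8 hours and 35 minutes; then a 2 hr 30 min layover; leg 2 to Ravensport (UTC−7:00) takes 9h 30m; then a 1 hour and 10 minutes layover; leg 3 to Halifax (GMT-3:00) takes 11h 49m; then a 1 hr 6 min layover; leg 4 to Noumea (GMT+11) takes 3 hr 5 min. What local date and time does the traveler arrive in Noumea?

Convert departure to UTC: 10:57 PM + 9:00 = 7:57 AM UTC on Jul 17.
Add 8 hours and 35 minutes leg 1 → 4:32 PM UTC.
Add 2 hours and 30 minutes layover in Kolkata → 7:02 PM UTC.
Add 9 hours and 30 minutes leg 2 → 4:32 AM UTC (Jul 18).
Add 1 hour and 10 minutes layover in Ravensport → 5:42 AM UTC.
Add 11 hours 49 minutes leg 3 → 5:31 PM UTC.
Add 1 hour and 6 minutes layover in Halifax → 6:37 PM UTC.
Add 3 hours 5 minutes leg 4 → 9:42 PM UTC.
Noumea is UTC+11:00, so local arrival = 9:42 PM + 11:00 = 8:42 AM on Jul 19.

8:42 AM on July 19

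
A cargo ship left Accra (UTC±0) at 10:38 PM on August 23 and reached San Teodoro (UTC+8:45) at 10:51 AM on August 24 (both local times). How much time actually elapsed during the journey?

3 hours 28 minutes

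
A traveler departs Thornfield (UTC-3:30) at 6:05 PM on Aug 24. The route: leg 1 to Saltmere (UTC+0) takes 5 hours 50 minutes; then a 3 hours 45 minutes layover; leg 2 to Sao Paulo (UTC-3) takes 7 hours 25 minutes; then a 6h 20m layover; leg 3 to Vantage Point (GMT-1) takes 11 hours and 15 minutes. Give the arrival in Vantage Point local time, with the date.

Convert departure to UTC: 6:05 PM + 3:30 = 9:35 PM UTC on Aug 24.
Add 5 hours and 50 minutes leg 1 → 3:25 AM UTC (Aug 25).
Add 3 hours and 45 minutes layover in Saltmere → 7:10 AM UTC.
Add 7 hours 25 minutes leg 2 → 2:35 PM UTC.
Add 6 hours and 20 minutes layover in Sao Paulo → 8:55 PM UTC.
Add 11 hours 15 minutes leg 3 → 8:10 AM UTC (Aug 26).
Vantage Point is UTC−1:00, so local arrival = 8:10 AM − 1:00 = 7:10 AM on Aug 26.

7:10 AM on Aug 26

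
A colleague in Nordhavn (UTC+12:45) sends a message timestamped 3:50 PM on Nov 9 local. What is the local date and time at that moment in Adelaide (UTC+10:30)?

1:35 PM on Nov 9

In UTC: 3:50 PM − 12:45 = 3:05 AM on Nov 9.
Adelaide is UTC+10:30: 3:05 AM + 10:30 = 1:35 PM on Nov 9.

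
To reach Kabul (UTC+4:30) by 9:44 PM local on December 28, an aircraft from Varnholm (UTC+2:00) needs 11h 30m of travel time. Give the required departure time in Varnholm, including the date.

Target arrival in UTC: 9:44 PM − 4:30 = 5:14 PM on Dec 28.
Subtract 11 hours and 30 minutes → departure 5:44 AM UTC on Dec 28.
Varnholm is UTC+2:00: 5:44 AM + 2:00 = 7:44 AM on Dec 28.

7:44 AM on Dec 28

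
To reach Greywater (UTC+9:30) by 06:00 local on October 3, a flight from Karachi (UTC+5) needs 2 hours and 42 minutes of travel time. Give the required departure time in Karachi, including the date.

22:48 on October 2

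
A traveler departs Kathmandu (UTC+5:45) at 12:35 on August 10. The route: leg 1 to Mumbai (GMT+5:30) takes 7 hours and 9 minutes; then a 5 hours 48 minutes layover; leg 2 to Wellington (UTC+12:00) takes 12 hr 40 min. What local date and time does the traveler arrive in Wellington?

20:27 on August 11

Convert departure to UTC: 12:35 − 5:45 = 06:50 UTC on Aug 10.
Add 7 hours 9 minutes leg 1 → 13:59 UTC.
Add 5 hours 48 minutes layover in Mumbai → 19:47 UTC.
Add 12 hours 40 minutes leg 2 → 08:27 UTC (Aug 11).
Wellington is UTC+12:00, so local arrival = 08:27 + 12:00 = 20:27 on Aug 11.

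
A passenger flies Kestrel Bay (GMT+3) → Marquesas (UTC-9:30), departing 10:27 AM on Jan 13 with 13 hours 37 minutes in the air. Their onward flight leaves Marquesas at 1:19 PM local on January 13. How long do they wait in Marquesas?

Convert departure to UTC: 10:27 AM − 3:00 = 7:27 AM UTC on Jan 13.
Add 13 hours 37 minutes flight time → 9:04 PM UTC.
Marquesas is UTC−9:30, so local arrival = 9:04 PM − 9:30 = 11:34 AM on Jan 13.
Layover = 1:19 PM − 11:34 AM = 1 hour 45 minutes.

1 hour 45 minutes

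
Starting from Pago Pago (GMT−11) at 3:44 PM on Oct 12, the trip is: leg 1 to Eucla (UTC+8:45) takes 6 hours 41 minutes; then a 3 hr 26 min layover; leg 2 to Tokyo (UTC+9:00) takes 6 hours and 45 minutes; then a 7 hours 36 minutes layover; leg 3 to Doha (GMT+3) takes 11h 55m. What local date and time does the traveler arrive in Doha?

6:07 PM on October 14

Convert departure to UTC: 3:44 PM + 11:00 = 2:44 AM UTC on Oct 13.
Add 6 hours and 41 minutes leg 1 → 9:25 AM UTC.
Add 3 hours 26 minutes layover in Eucla → 12:51 PM UTC.
Add 6 hours and 45 minutes leg 2 → 7:36 PM UTC.
Add 7 hours and 36 minutes layover in Tokyo → 3:12 AM UTC (Oct 14).
Add 11 hours 55 minutes leg 3 → 3:07 PM UTC.
Doha is UTC+3:00, so local arrival = 3:07 PM + 3:00 = 6:07 PM on Oct 14.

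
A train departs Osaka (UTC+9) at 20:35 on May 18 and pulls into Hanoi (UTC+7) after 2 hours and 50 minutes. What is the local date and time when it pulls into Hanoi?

Convert departure to UTC: 20:35 − 9:00 = 11:35 UTC on May 18.
Add 2 hours 50 minutes travel time → 14:25 UTC.
Hanoi is UTC+7:00, so local arrival = 14:25 + 7:00 = 21:25 on May 18.

21:25 on May 18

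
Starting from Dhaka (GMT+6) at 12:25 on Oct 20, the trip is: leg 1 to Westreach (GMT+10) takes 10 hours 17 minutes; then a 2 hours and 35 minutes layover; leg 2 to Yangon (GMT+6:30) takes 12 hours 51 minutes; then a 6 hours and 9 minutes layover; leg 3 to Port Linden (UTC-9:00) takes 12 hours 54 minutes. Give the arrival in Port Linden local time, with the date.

18:11 on October 21

Convert departure to UTC: 12:25 − 6:00 = 06:25 UTC on Oct 20.
Add 10 hours and 17 minutes leg 1 → 16:42 UTC.
Add 2 hours 35 minutes layover in Westreach → 19:17 UTC.
Add 12 hours 51 minutes leg 2 → 08:08 UTC (Oct 21).
Add 6 hours 9 minutes layover in Yangon → 14:17 UTC.
Add 12 hours 54 minutes leg 3 → 03:11 UTC (Oct 22).
Port Linden is UTC−9:00, so local arrival = 03:11 − 9:00 = 18:11 on Oct 21.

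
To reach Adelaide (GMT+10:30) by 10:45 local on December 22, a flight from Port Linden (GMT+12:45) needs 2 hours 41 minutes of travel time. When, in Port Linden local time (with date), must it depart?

10:19 on December 22

Target arrival in UTC: 10:45 − 10:30 = 00:15 on Dec 22.
Subtract 2 hours 41 minutes → departure 21:34 UTC on Dec 21.
Port Linden is UTC+12:45: 21:34 + 12:45 = 10:19 on Dec 22.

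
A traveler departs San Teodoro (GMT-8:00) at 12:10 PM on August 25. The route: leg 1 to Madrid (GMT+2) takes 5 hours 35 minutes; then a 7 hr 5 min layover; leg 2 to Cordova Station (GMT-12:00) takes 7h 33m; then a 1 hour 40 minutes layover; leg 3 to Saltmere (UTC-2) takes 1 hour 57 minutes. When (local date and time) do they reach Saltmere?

6:00 PM on August 26

Convert departure to UTC: 12:10 PM + 8:00 = 8:10 PM UTC on Aug 25.
Add 5 hours 35 minutes leg 1 → 1:45 AM UTC (Aug 26).
Add 7 hours and 5 minutes layover in Madrid → 8:50 AM UTC.
Add 7 hours 33 minutes leg 2 → 4:23 PM UTC.
Add 1 hour 40 minutes layover in Cordova Station → 6:03 PM UTC.
Add 1 hour and 57 minutes leg 3 → 8:00 PM UTC.
Saltmere is UTC−2:00, so local arrival = 8:00 PM − 2:00 = 6:00 PM on Aug 26.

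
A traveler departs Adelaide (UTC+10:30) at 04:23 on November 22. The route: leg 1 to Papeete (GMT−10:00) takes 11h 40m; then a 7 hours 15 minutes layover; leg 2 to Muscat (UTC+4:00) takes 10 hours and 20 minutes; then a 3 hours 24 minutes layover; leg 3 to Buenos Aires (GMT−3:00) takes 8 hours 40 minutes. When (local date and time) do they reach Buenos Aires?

08:12 on November 23

Convert departure to UTC: 04:23 − 10:30 = 17:53 UTC on Nov 21.
Add 11 hours and 40 minutes leg 1 → 05:33 UTC (Nov 22).
Add 7 hours 15 minutes layover in Papeete → 12:48 UTC.
Add 10 hours and 20 minutes leg 2 → 23:08 UTC.
Add 3 hours 24 minutes layover in Muscat → 02:32 UTC (Nov 23).
Add 8 hours and 40 minutes leg 3 → 11:12 UTC.
Buenos Aires is UTC−3:00, so local arrival = 11:12 − 3:00 = 08:12 on Nov 23.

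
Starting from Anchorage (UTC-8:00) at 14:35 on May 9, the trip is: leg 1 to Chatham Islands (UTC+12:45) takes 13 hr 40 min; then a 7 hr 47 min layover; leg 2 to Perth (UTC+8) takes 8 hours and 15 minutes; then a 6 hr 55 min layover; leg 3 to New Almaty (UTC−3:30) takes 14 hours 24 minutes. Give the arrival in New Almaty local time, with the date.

22:06 on May 11

Convert departure to UTC: 14:35 + 8:00 = 22:35 UTC on May 9.
Add 13 hours and 40 minutes leg 1 → 12:15 UTC (May 10).
Add 7 hours and 47 minutes layover in Chatham Islands → 20:02 UTC.
Add 8 hours and 15 minutes leg 2 → 04:17 UTC (May 11).
Add 6 hours 55 minutes layover in Perth → 11:12 UTC.
Add 14 hours and 24 minutes leg 3 → 01:36 UTC (May 12).
New Almaty is UTC−3:30, so local arrival = 01:36 − 3:30 = 22:06 on May 11.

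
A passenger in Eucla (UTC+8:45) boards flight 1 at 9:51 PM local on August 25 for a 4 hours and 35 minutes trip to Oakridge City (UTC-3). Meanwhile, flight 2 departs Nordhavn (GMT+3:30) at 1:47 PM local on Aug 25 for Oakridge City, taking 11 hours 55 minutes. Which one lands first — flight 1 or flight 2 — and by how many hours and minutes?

Flight 1 in UTC: 9:51 PM − 8:45 = 1:06 PM on Aug 25.
+4 hours 35 minutes → arrive 5:41 PM UTC on Aug 25.
Flight 2 in UTC: 1:47 PM − 3:30 = 10:17 AM on Aug 25.
+11 hours and 55 minutes → arrive 10:12 PM UTC on Aug 25.
Flight 1 lands earlier by 4 hours 31 minutes.

the first, by 4 hours 31 minutes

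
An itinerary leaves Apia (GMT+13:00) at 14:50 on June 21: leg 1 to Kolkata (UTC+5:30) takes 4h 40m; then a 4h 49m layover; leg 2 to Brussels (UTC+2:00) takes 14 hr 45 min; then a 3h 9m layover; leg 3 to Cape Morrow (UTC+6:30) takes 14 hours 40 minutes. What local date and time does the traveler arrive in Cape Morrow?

Convert departure to UTC: 14:50 − 13:00 = 01:50 UTC on Jun 21.
Add 4 hours 40 minutes leg 1 → 06:30 UTC.
Add 4 hours 49 minutes layover in Kolkata → 11:19 UTC.
Add 14 hours 45 minutes leg 2 → 02:04 UTC (Jun 22).
Add 3 hours and 9 minutes layover in Brussels → 05:13 UTC.
Add 14 hours 40 minutes leg 3 → 19:53 UTC.
Cape Morrow is UTC+6:30, so local arrival = 19:53 + 6:30 = 02:23 on Jun 23.

02:23 on Jun 23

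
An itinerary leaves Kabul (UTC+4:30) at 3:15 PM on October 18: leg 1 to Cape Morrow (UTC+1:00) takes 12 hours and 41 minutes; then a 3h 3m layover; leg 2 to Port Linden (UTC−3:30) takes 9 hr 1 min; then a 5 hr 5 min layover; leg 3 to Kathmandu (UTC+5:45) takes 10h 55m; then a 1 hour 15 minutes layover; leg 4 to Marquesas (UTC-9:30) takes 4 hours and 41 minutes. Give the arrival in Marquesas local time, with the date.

11:56 PM on Oct 19

Convert departure to UTC: 3:15 PM − 4:30 = 10:45 AM UTC on Oct 18.
Add 12 hours and 41 minutes leg 1 → 11:26 PM UTC.
Add 3 hours 3 minutes layover in Cape Morrow → 2:29 AM UTC (Oct 19).
Add 9 hours 1 minute leg 2 → 11:30 AM UTC.
Add 5 hours 5 minutes layover in Port Linden → 4:35 PM UTC.
Add 10 hours 55 minutes leg 3 → 3:30 AM UTC (Oct 20).
Add 1 hour 15 minutes layover in Kathmandu → 4:45 AM UTC.
Add 4 hours 41 minutes leg 4 → 9:26 AM UTC.
Marquesas is UTC−9:30, so local arrival = 9:26 AM − 9:30 = 11:56 PM on Oct 19.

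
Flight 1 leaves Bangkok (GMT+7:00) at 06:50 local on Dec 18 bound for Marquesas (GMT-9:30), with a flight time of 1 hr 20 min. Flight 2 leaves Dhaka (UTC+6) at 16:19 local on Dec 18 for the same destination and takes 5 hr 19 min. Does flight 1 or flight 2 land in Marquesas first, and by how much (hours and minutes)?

Flight 1 in UTC: 06:50 − 7:00 = 23:50 on Dec 17.
+1 hour 20 minutes → arrive 01:10 UTC on Dec 18.
Flight 2 in UTC: 16:19 − 6:00 = 10:19 on Dec 18.
+5 hours 19 minutes → arrive 15:38 UTC on Dec 18.
Flight 1 lands earlier by 14 hours 28 minutes.

the first, by 14 hours 28 minutes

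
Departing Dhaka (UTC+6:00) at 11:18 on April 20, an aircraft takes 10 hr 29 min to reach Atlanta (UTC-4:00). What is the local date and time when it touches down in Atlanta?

Atlanta is 10:00 behind Dhaka.
After 10 hours and 29 minutes it is 21:47 in Dhaka.
Shift by the zone difference: 21:47 − 10:00 = 11:47 on Apr 20 in Atlanta.

11:47 on April 20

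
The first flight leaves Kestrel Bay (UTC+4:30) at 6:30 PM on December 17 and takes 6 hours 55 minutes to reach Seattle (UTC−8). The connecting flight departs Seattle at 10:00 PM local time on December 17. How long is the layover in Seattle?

9 hours 5 minutes

Convert departure to UTC: 6:30 PM − 4:30 = 2:00 PM UTC on Dec 17.
Add 6 hours and 55 minutes flight time → 8:55 PM UTC.
Seattle is UTC−8:00, so local arrival = 8:55 PM − 8:00 = 12:55 PM on Dec 17.
Layover = 10:00 PM − 12:55 PM = 9 hours 5 minutes.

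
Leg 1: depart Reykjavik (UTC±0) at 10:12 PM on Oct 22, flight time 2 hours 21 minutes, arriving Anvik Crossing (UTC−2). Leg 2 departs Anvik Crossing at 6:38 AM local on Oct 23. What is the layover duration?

8 hours 5 minutes

Reykjavik is at UTC+0, so departure is already 10:12 PM UTC on Oct 22.
Add 2 hours and 21 minutes flight time → 12:33 AM UTC (Oct 23).
Anvik Crossing is UTC−2:00, so local arrival = 12:33 AM − 2:00 = 10:33 PM on Oct 22.
Layover = 6:38 AM − 10:33 PM (+1 day) = 8 hours 5 minutes.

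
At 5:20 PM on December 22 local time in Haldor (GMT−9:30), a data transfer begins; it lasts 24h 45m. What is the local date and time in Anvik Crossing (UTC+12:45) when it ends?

Convert start to UTC: 5:20 PM + 9:30 = 2:50 AM UTC on Dec 23.
Add 24 hours and 45 minutes duration → 3:35 AM UTC (Dec 24).
Anvik Crossing is UTC+12:45, so local end time = 3:35 AM + 12:45 = 4:20 PM on Dec 24.

4:20 PM on Dec 24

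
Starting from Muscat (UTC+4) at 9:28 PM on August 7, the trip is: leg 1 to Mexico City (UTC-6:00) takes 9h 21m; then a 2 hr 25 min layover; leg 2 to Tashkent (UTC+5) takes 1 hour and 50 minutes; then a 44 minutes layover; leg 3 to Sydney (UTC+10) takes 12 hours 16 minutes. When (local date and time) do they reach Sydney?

Convert departure to UTC: 9:28 PM − 4:00 = 5:28 PM UTC on Aug 7.
Add 9 hours 21 minutes leg 1 → 2:49 AM UTC (Aug 8).
Add 2 hours 25 minutes layover in Mexico City → 5:14 AM UTC.
Add 1 hour and 50 minutes leg 2 → 7:04 AM UTC.
Add 44 minutes layover in Tashkent → 7:48 AM UTC.
Add 12 hours and 16 minutes leg 3 → 8:04 PM UTC.
Sydney is UTC+10:00, so local arrival = 8:04 PM + 10:00 = 6:04 AM on Aug 9.

6:04 AM on August 9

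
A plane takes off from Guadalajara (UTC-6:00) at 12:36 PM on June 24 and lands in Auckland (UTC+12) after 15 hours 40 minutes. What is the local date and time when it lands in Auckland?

10:16 PM on Jun 25

Convert departure to UTC: 12:36 PM + 6:00 = 6:36 PM UTC on Jun 24.
Add 15 hours 40 minutes travel time → 10:16 AM UTC (Jun 25).
Auckland is UTC+12:00, so local arrival = 10:16 AM + 12:00 = 10:16 PM on Jun 25.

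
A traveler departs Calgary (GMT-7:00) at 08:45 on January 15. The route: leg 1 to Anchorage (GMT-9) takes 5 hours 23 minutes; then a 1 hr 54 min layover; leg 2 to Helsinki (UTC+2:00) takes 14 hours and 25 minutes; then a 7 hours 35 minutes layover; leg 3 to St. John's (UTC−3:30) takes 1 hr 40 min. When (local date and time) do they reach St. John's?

Convert departure to UTC: 08:45 + 7:00 = 15:45 UTC on Jan 15.
Add 5 hours and 23 minutes leg 1 → 21:08 UTC.
Add 1 hour 54 minutes layover in Anchorage → 23:02 UTC.
Add 14 hours and 25 minutes leg 2 → 13:27 UTC (Jan 16).
Add 7 hours 35 minutes layover in Helsinki → 21:02 UTC.
Add 1 hour 40 minutes leg 3 → 22:42 UTC.
St. John's is UTC−3:30, so local arrival = 22:42 − 3:30 = 19:12 on Jan 16.

19:12 on Jan 16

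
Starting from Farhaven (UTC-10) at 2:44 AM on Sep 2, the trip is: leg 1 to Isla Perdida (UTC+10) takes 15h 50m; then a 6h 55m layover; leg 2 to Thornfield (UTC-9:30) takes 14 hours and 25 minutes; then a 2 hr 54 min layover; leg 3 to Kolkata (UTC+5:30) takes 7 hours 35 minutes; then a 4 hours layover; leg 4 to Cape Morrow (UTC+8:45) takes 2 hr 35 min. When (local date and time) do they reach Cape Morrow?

3:43 AM on September 5

Convert departure to UTC: 2:44 AM + 10:00 = 12:44 PM UTC on Sep 2.
Add 15 hours and 50 minutes leg 1 → 4:34 AM UTC (Sep 3).
Add 6 hours and 55 minutes layover in Isla Perdida → 11:29 AM UTC.
Add 14 hours and 25 minutes leg 2 → 1:54 AM UTC (Sep 4).
Add 2 hours and 54 minutes layover in Thornfield → 4:48 AM UTC.
Add 7 hours 35 minutes leg 3 → 12:23 PM UTC.
Add 4 hours layover in Kolkata → 4:23 PM UTC.
Add 2 hours 35 minutes leg 4 → 6:58 PM UTC.
Cape Morrow is UTC+8:45, so local arrival = 6:58 PM + 8:45 = 3:43 AM on Sep 5.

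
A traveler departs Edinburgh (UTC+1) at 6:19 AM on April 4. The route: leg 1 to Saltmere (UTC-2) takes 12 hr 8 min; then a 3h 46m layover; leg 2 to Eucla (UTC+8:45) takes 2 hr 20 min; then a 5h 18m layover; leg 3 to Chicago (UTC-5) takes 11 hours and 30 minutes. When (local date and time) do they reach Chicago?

11:21 AM on April 5

Convert departure to UTC: 6:19 AM − 1:00 = 5:19 AM UTC on Apr 4.
Add 12 hours 8 minutes leg 1 → 5:27 PM UTC.
Add 3 hours and 46 minutes layover in Saltmere → 9:13 PM UTC.
Add 2 hours 20 minutes leg 2 → 11:33 PM UTC.
Add 5 hours and 18 minutes layover in Eucla → 4:51 AM UTC (Apr 5).
Add 11 hours and 30 minutes leg 3 → 4:21 PM UTC.
Chicago is UTC−5:00, so local arrival = 4:21 PM − 5:00 = 11:21 AM on Apr 5.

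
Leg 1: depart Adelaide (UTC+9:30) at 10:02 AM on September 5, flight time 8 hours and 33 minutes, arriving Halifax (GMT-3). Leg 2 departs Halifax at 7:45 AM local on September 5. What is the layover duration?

Convert departure to UTC: 10:02 AM − 9:30 = 12:32 AM UTC on Sep 5.
Add 8 hours and 33 minutes flight time → 9:05 AM UTC.
Halifax is UTC−3:00, so local arrival = 9:05 AM − 3:00 = 6:05 AM on Sep 5.
Layover = 7:45 AM − 6:05 AM = 1 hour 40 minutes.

1 hour 40 minutes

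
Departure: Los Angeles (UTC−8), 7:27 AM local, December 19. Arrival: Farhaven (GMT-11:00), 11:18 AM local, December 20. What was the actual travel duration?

30 hours 51 minutes

Departure in UTC: 7:27 AM + 8:00 = 3:27 PM on Dec 19.
Arrival in UTC: 11:18 AM + 11:00 = 10:18 PM on Dec 20.
Elapsed = 10:18 PM − 3:27 PM (+1 day) = 30 hours 51 minutes.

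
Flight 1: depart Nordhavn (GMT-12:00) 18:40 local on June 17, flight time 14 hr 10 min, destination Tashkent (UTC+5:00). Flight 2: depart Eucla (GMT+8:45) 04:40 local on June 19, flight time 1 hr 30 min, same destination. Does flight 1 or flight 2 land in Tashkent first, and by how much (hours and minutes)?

the first, by 35 minutes

Flight 1 in UTC: 18:40 + 12:00 = 06:40 on Jun 18.
+14 hours and 10 minutes → arrive 20:50 UTC on Jun 18.
Flight 2 in UTC: 04:40 − 8:45 = 19:55 on Jun 18.
+1 hour and 30 minutes → arrive 21:25 UTC on Jun 18.
Flight 1 lands earlier by 35 minutes.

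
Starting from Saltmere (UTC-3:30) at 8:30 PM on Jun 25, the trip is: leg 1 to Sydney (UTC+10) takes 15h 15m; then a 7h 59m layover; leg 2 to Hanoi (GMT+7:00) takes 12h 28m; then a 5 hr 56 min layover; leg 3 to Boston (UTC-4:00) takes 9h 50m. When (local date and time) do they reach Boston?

11:28 PM on June 27

Convert departure to UTC: 8:30 PM + 3:30 = 12:00 AM UTC on Jun 26.
Add 15 hours 15 minutes leg 1 → 3:15 PM UTC.
Add 7 hours and 59 minutes layover in Sydney → 11:14 PM UTC.
Add 12 hours and 28 minutes leg 2 → 11:42 AM UTC (Jun 27).
Add 5 hours and 56 minutes layover in Hanoi → 5:38 PM UTC.
Add 9 hours and 50 minutes leg 3 → 3:28 AM UTC (Jun 28).
Boston is UTC−4:00, so local arrival = 3:28 AM − 4:00 = 11:28 PM on Jun 27.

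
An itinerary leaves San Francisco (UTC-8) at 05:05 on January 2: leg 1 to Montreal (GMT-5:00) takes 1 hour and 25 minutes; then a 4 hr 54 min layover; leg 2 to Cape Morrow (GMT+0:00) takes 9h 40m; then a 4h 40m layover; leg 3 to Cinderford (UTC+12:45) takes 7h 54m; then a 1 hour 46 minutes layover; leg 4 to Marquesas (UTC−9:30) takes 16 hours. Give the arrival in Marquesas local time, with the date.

01:54 on January 4

Convert departure to UTC: 05:05 + 8:00 = 13:05 UTC on Jan 2.
Add 1 hour 25 minutes leg 1 → 14:30 UTC.
Add 4 hours and 54 minutes layover in Montreal → 19:24 UTC.
Add 9 hours and 40 minutes leg 2 → 05:04 UTC (Jan 3).
Add 4 hours and 40 minutes layover in Cape Morrow → 09:44 UTC.
Add 7 hours 54 minutes leg 3 → 17:38 UTC.
Add 1 hour 46 minutes layover in Cinderford → 19:24 UTC.
Add 16 hours leg 4 → 11:24 UTC (Jan 4).
Marquesas is UTC−9:30, so local arrival = 11:24 − 9:30 = 01:54 on Jan 4.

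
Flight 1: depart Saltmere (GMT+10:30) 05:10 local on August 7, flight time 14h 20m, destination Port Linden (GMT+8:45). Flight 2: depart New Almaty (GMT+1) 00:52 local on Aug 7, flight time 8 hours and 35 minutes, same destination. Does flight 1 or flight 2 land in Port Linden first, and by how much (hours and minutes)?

Flight 1 in UTC: 05:10 − 10:30 = 18:40 on Aug 6.
+14 hours 20 minutes → arrive 09:00 UTC on Aug 7.
Flight 2 in UTC: 00:52 − 1:00 = 23:52 on Aug 6.
+8 hours 35 minutes → arrive 08:27 UTC on Aug 7.
Flight 2 lands earlier by 33 minutes.

the second, by 33 minutes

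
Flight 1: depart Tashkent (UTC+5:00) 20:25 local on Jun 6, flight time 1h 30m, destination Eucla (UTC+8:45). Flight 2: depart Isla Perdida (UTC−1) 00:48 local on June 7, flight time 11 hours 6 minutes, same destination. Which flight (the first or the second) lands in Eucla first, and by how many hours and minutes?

Flight 1 in UTC: 20:25 − 5:00 = 15:25 on Jun 6.
+1 hour and 30 minutes → arrive 16:55 UTC on Jun 6.
Flight 2 in UTC: 00:48 + 1:00 = 01:48 on Jun 7.
+11 hours and 6 minutes → arrive 12:54 UTC on Jun 7.
Flight 1 lands earlier by 19 hours 59 minutes.

the first, by 19 hours 59 minutes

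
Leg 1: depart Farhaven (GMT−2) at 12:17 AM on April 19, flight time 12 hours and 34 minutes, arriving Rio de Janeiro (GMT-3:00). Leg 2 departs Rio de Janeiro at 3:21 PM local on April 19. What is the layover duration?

Convert departure to UTC: 12:17 AM + 2:00 = 2:17 AM UTC on Apr 19.
Add 12 hours 34 minutes flight time → 2:51 PM UTC.
Rio de Janeiro is UTC−3:00, so local arrival = 2:51 PM − 3:00 = 11:51 AM on Apr 19.
Layover = 3:21 PM − 11:51 AM = 3 hours 30 minutes.

3 hours 30 minutes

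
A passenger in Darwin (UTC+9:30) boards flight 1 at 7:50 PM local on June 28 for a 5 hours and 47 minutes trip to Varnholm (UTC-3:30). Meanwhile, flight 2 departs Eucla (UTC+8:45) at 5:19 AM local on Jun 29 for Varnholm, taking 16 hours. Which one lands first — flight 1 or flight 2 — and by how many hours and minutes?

the first, by 20 hours 27 minutes

Flight 1 in UTC: 7:50 PM − 9:30 = 10:20 AM on Jun 28.
+5 hours 47 minutes → arrive 4:07 PM UTC on Jun 28.
Flight 2 in UTC: 5:19 AM − 8:45 = 8:34 PM on Jun 28.
+16 hours → arrive 12:34 PM UTC on Jun 29.
Flight 1 lands earlier by 20 hours 27 minutes.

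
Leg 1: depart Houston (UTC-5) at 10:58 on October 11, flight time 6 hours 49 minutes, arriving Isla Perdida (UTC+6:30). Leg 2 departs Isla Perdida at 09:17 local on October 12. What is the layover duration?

4 hours

Convert departure to UTC: 10:58 + 5:00 = 15:58 UTC on Oct 11.
Add 6 hours 49 minutes flight time → 22:47 UTC.
Isla Perdida is UTC+6:30, so local arrival = 22:47 + 6:30 = 05:17 on Oct 12.
Layover = 09:17 − 05:17 = 4 hours.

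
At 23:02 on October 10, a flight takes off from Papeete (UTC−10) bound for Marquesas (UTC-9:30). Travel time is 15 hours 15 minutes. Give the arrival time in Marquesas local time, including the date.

14:47 on October 11

Convert departure to UTC: 23:02 + 10:00 = 09:02 UTC on Oct 11.
Add 15 hours and 15 minutes travel time → 00:17 UTC (Oct 12).
Marquesas is UTC−9:30, so local arrival = 00:17 − 9:30 = 14:47 on Oct 11.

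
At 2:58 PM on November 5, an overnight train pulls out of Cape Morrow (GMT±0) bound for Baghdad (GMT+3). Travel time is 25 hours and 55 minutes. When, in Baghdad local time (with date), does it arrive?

Cape Morrow is at UTC+0, so departure is already 2:58 PM UTC on Nov 5.
Add 25 hours and 55 minutes travel time → 4:53 PM UTC (Nov 6).
Baghdad is UTC+3:00, so local arrival = 4:53 PM + 3:00 = 7:53 PM on Nov 6.

7:53 PM on November 6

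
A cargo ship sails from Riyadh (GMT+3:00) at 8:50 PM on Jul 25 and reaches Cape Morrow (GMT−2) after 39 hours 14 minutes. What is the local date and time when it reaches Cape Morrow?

Cape Morrow is 5:00 behind Riyadh.
After 39 hours 14 minutes it is 12:04 PM (Jul 27) in Riyadh.
Shift by the zone difference: 12:04 PM − 5:00 = 7:04 AM on Jul 27 in Cape Morrow.

7:04 AM on July 27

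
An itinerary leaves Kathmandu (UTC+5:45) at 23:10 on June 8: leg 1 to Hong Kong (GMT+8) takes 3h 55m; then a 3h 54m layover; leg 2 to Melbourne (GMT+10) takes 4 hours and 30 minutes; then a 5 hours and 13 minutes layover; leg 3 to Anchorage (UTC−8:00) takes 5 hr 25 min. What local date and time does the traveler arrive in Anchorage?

08:22 on June 9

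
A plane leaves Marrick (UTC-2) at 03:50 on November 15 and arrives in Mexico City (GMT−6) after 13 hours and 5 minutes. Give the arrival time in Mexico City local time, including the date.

Mexico City is 4:00 behind Marrick.
After 13 hours 5 minutes it is 16:55 in Marrick.
Shift by the zone difference: 16:55 − 4:00 = 12:55 on Nov 15 in Mexico City.

12:55 on November 15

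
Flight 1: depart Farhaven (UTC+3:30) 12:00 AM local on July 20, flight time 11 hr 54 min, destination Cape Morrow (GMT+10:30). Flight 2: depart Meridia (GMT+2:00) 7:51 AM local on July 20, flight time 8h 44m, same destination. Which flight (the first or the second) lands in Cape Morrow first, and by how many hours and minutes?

Flight 1 in UTC: 12:00 AM − 3:30 = 8:30 PM on Jul 19.
+11 hours and 54 minutes → arrive 8:24 AM UTC on Jul 20.
Flight 2 in UTC: 7:51 AM − 2:00 = 5:51 AM on Jul 20.
+8 hours 44 minutes → arrive 2:35 PM UTC on Jul 20.
Flight 1 lands earlier by 6 hours 11 minutes.

the first, by 6 hours 11 minutes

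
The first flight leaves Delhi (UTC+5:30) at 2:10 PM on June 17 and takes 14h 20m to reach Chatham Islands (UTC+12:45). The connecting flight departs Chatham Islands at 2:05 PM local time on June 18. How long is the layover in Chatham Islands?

Convert departure to UTC: 2:10 PM − 5:30 = 8:40 AM UTC on Jun 17.
Add 14 hours 20 minutes flight time → 11:00 PM UTC.
Chatham Islands is UTC+12:45, so local arrival = 11:00 PM + 12:45 = 11:45 AM on Jun 18.
Layover = 2:05 PM − 11:45 AM = 2 hours 20 minutes.

2 hours 20 minutes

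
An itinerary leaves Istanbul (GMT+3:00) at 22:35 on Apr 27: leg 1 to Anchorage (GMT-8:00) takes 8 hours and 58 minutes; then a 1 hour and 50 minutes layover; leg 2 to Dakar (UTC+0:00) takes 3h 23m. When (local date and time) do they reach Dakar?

Convert departure to UTC: 22:35 − 3:00 = 19:35 UTC on Apr 27.
Add 8 hours and 58 minutes leg 1 → 04:33 UTC (Apr 28).
Add 1 hour 50 minutes layover in Anchorage → 06:23 UTC.
Add 3 hours 23 minutes leg 2 → 09:46 UTC.
Dakar is UTC+0, so local arrival is the same: 09:46 on Apr 28.

09:46 on April 28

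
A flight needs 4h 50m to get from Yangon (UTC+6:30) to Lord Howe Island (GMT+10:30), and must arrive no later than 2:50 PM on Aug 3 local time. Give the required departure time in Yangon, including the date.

6:00 AM on August 3

Target arrival in UTC: 2:50 PM − 10:30 = 4:20 AM on Aug 3.
Subtract 4 hours 50 minutes → departure 11:30 PM UTC on Aug 2.
Yangon is UTC+6:30: 11:30 PM + 6:30 = 6:00 AM on Aug 3.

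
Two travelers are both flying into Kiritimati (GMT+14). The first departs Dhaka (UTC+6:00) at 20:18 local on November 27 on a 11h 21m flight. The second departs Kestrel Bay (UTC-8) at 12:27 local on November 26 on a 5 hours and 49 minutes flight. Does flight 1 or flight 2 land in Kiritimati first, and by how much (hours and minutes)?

Flight 1 in UTC: 20:18 − 6:00 = 14:18 on Nov 27.
+11 hours and 21 minutes → arrive 01:39 UTC on Nov 28.
Flight 2 in UTC: 12:27 + 8:00 = 20:27 on Nov 26.
+5 hours 49 minutes → arrive 02:16 UTC on Nov 27.
Flight 2 lands earlier by 23 hours 23 minutes.

the second, by 23 hours 23 minutes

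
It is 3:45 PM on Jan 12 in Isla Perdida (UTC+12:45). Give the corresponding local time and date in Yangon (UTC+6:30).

9:30 AM on January 12

Yangon is 6:15 behind Isla Perdida.
Shift by the zone difference: 3:45 PM − 6:15 = 9:30 AM on Jan 12 in Yangon.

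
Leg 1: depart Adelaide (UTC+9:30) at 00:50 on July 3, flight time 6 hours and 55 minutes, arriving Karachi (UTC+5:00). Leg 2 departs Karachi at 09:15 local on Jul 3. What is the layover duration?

Convert departure to UTC: 00:50 − 9:30 = 15:20 UTC on Jul 2.
Add 6 hours and 55 minutes flight time → 22:15 UTC.
Karachi is UTC+5:00, so local arrival = 22:15 + 5:00 = 03:15 on Jul 3.
Layover = 09:15 − 03:15 = 6 hours.

6 hours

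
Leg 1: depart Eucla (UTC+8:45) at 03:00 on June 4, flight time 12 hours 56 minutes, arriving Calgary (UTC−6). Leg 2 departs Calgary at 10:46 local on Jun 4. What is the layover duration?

Convert departure to UTC: 03:00 − 8:45 = 18:15 UTC on Jun 3.
Add 12 hours 56 minutes flight time → 07:11 UTC (Jun 4).
Calgary is UTC−6:00, so local arrival = 07:11 − 6:00 = 01:11 on Jun 4.
Layover = 10:46 − 01:11 = 9 hours 35 minutes.

9 hours 35 minutes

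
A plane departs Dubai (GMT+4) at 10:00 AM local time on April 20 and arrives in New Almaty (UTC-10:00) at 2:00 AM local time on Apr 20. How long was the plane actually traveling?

6 hours

Departure in UTC: 10:00 AM − 4:00 = 6:00 AM on Apr 20.
Arrival in UTC: 2:00 AM + 10:00 = 12:00 PM on Apr 20.
Elapsed = 12:00 PM − 6:00 AM = 6 hours.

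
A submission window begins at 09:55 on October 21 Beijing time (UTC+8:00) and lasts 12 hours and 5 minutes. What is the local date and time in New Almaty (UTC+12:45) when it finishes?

02:45 on October 22

Convert start to UTC: 09:55 − 8:00 = 01:55 UTC on Oct 21.
Add 12 hours and 5 minutes duration → 14:00 UTC.
New Almaty is UTC+12:45, so local end time = 14:00 + 12:45 = 02:45 on Oct 22.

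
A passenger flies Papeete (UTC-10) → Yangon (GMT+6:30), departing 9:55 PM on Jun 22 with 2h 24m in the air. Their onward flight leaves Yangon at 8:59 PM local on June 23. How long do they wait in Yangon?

Convert departure to UTC: 9:55 PM + 10:00 = 7:55 AM UTC on Jun 23.
Add 2 hours 24 minutes flight time → 10:19 AM UTC.
Yangon is UTC+6:30, so local arrival = 10:19 AM + 6:30 = 4:49 PM on Jun 23.
Layover = 8:59 PM − 4:49 PM = 4 hours 10 minutes.

4 hours 10 minutes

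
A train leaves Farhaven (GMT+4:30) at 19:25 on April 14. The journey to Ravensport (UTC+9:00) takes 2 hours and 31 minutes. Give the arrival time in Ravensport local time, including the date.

Convert departure to UTC: 19:25 − 4:30 = 14:55 UTC on Apr 14.
Add 2 hours 31 minutes travel time → 17:26 UTC.
Ravensport is UTC+9:00, so local arrival = 17:26 + 9:00 = 02:26 on Apr 15.

02:26 on April 15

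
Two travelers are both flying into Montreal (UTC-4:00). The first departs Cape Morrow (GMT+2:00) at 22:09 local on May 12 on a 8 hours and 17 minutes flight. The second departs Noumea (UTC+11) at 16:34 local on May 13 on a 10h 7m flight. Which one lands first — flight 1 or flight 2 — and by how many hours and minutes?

the first, by 11 hours 15 minutes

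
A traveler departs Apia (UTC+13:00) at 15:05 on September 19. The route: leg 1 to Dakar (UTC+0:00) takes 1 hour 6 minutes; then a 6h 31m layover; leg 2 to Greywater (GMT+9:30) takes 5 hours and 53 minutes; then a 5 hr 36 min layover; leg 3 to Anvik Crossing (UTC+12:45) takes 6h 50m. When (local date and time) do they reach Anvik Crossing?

16:46 on September 20

Convert departure to UTC: 15:05 − 13:00 = 02:05 UTC on Sep 19.
Add 1 hour and 6 minutes leg 1 → 03:11 UTC.
Add 6 hours and 31 minutes layover in Dakar → 09:42 UTC.
Add 5 hours and 53 minutes leg 2 → 15:35 UTC.
Add 5 hours 36 minutes layover in Greywater → 21:11 UTC.
Add 6 hours and 50 minutes leg 3 → 04:01 UTC (Sep 20).
Anvik Crossing is UTC+12:45, so local arrival = 04:01 + 12:45 = 16:46 on Sep 20.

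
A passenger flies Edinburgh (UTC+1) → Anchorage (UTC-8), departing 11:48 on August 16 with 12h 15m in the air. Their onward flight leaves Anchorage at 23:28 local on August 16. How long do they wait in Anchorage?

8 hours 25 minutes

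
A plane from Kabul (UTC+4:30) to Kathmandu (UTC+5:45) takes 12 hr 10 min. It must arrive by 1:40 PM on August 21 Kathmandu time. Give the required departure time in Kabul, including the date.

12:15 AM on August 21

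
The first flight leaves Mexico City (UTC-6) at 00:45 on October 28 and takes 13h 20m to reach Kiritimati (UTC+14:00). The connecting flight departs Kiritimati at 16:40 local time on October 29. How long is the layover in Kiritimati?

6 hours 35 minutes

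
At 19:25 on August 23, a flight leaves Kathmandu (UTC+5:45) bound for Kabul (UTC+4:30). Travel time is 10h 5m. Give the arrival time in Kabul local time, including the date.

04:15 on August 24

Convert departure to UTC: 19:25 − 5:45 = 13:40 UTC on Aug 23.
Add 10 hours 5 minutes travel time → 23:45 UTC.
Kabul is UTC+4:30, so local arrival = 23:45 + 4:30 = 04:15 on Aug 24.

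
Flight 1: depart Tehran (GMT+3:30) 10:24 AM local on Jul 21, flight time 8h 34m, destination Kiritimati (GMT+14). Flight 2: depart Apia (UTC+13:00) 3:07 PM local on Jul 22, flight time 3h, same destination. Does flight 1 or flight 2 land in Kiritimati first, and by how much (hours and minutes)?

the first, by 13 hours 39 minutes

Flight 1 in UTC: 10:24 AM − 3:30 = 6:54 AM on Jul 21.
+8 hours 34 minutes → arrive 3:28 PM UTC on Jul 21.
Flight 2 in UTC: 3:07 PM − 13:00 = 2:07 AM on Jul 22.
+3 hours → arrive 5:07 AM UTC on Jul 22.
Flight 1 lands earlier by 13 hours 39 minutes.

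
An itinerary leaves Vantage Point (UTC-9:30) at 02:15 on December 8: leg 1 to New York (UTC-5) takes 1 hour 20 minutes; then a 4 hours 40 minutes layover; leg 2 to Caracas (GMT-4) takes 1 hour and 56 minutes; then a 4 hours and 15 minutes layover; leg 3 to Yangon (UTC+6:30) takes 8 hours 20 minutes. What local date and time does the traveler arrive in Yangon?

Convert departure to UTC: 02:15 + 9:30 = 11:45 UTC on Dec 8.
Add 1 hour 20 minutes leg 1 → 13:05 UTC.
Add 4 hours 40 minutes layover in New York → 17:45 UTC.
Add 1 hour and 56 minutes leg 2 → 19:41 UTC.
Add 4 hours and 15 minutes layover in Caracas → 23:56 UTC.
Add 8 hours and 20 minutes leg 3 → 08:16 UTC (Dec 9).
Yangon is UTC+6:30, so local arrival = 08:16 + 6:30 = 14:46 on Dec 9.

14:46 on Dec 9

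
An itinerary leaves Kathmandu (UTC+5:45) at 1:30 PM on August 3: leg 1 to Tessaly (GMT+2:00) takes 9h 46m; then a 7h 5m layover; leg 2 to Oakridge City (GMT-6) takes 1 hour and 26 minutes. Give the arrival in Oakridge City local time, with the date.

Convert departure to UTC: 1:30 PM − 5:45 = 7:45 AM UTC on Aug 3.
Add 9 hours 46 minutes leg 1 → 5:31 PM UTC.
Add 7 hours and 5 minutes layover in Tessaly → 12:36 AM UTC (Aug 4).
Add 1 hour and 26 minutes leg 2 → 2:02 AM UTC.
Oakridge City is UTC−6:00, so local arrival = 2:02 AM − 6:00 = 8:02 PM on Aug 3.

8:02 PM on August 3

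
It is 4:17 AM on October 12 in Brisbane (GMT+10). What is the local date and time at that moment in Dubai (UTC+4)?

10:17 PM on October 11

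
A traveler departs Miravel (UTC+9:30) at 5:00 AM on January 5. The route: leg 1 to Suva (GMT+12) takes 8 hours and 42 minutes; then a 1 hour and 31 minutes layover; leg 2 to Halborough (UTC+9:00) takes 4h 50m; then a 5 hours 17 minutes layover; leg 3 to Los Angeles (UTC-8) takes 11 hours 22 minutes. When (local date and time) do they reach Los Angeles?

Convert departure to UTC: 5:00 AM − 9:30 = 7:30 PM UTC on Jan 4.
Add 8 hours and 42 minutes leg 1 → 4:12 AM UTC (Jan 5).
Add 1 hour 31 minutes layover in Suva → 5:43 AM UTC.
Add 4 hours 50 minutes leg 2 → 10:33 AM UTC.
Add 5 hours 17 minutes layover in Halborough → 3:50 PM UTC.
Add 11 hours and 22 minutes leg 3 → 3:12 AM UTC (Jan 6).
Los Angeles is UTC−8:00, so local arrival = 3:12 AM − 8:00 = 7:12 PM on Jan 5.

7:12 PM on January 5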